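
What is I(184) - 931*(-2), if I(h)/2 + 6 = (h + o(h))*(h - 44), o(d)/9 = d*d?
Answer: 85370490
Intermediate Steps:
o(d) = 9*d**2 (o(d) = 9*(d*d) = 9*d**2)
I(h) = -12 + 2*(-44 + h)*(h + 9*h**2) (I(h) = -12 + 2*((h + 9*h**2)*(h - 44)) = -12 + 2*((h + 9*h**2)*(-44 + h)) = -12 + 2*((-44 + h)*(h + 9*h**2)) = -12 + 2*(-44 + h)*(h + 9*h**2))
I(184) - 931*(-2) = (-12 - 790*184**2 - 88*184 + 18*184**3) - 931*(-2) = (-12 - 790*33856 - 16192 + 18*6229504) + 1862 = (-12 - 26746240 - 16192 + 112131072) + 1862 = 85368628 + 1862 = 85370490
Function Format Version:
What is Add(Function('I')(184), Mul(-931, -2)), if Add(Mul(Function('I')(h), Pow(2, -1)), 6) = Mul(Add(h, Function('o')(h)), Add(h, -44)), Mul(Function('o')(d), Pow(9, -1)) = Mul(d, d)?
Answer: 85370490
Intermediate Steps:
Function('o')(d) = Mul(9, Pow(d, 2)) (Function('o')(d) = Mul(9, Mul(d, d)) = Mul(9, Pow(d, 2)))
Function('I')(h) = Add(-12, Mul(2, Add(-44, h), Add(h, Mul(9, Pow(h, 2))))) (Function('I')(h) = Add(-12, Mul(2, Mul(Add(h, Mul(9, Pow(h, 2))), Add(h, -44)))) = Add(-12, Mul(2, Mul(Add(h, Mul(9, Pow(h, 2))), Add(-44, h)))) = Add(-12, Mul(2, Mul(Add(-44, h), Add(h, Mul(9, Pow(h, 2)))))) = Add(-12, Mul(2, Add(-44, h), Add(h, Mul(9, Pow(h, 2))))))
Add(Function('I')(184), Mul(-931, -2)) = Add(Add(-12, Mul(-790, Pow(184, 2)), Mul(-88, 184), Mul(18, Pow(184, 3))), Mul(-931, -2)) = Add(Add(-12, Mul(-790, 33856), -16192, Mul(18, 6229504)), 1862) = Add(Add(-12, -26746240, -16192, 112131072), 1862) = Add(85368628, 1862) = 85370490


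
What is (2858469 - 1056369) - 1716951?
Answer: 85149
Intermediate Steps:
(2858469 - 1056369) - 1716951 = 1802100 - 1716951 = 85149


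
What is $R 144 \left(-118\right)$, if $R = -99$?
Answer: $1682208$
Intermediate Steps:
$R 144 \left(-118\right) = \left(-99\right) 144 \left(-118\right) = \left(-14256\right) \left(-118\right) = 1682208$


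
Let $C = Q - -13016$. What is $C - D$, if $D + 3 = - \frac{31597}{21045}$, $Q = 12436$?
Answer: $\frac{535732072}{21045} \approx 25457.0$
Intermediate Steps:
$C = 25452$ ($C = 12436 - -13016 = 12436 + 13016 = 25452$)
$D = - \frac{94732}{21045}$ ($D = -3 - \frac{31597}{21045} = - \frac{94732}{21045} \approx -4.5014$)
$C - D = 25452 - - \frac{94732}{21045} = 25452 + \frac{94732}{21045} = \frac{535732072}{21045}$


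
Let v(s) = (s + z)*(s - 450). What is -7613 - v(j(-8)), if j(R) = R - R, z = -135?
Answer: -68363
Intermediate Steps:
j(R) = 0
v(s) = (-450 + s)*(-135 + s) (v(s) = (s - 135)*(s - 450) = (-135 + s)*(-450 + s) = (-450 + s)*(-135 + s))
-7613 - v(j(-8)) = -7613 - (60750 + 0**2 - 585*0) = -7613 - (60750 + 0 + 0) = -7613 - 1*60750 = -7613 - 60750 = -68363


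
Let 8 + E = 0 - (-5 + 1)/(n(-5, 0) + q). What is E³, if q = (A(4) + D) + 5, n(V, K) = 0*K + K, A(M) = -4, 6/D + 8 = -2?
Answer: 8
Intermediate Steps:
D = -⅗ (D = 6/(-8 - 2) = 6/(-10) = 6*(-⅒) = -⅗ ≈ -0.60000)
n(V, K) = K (n(V, K) = 0 + K = K)
q = ⅖ (q = (-4 - ⅗) + 5 = -23/5 + 5 = ⅖ ≈ 0.40000)
E = 2 (E = -8 + (0 - (-5 + 1)/(0 + ⅖)) = -8 + (0 - (-4)/⅖) = -8 + (0 - (-4)*5/2) = -8 + (0 - 1*(-10)) = -8 + (0 + 10) = -8 + 10 = 2)
E³ = 2³ = 8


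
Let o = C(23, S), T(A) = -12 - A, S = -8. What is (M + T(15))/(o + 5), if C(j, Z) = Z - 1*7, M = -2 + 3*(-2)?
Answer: 7/2 ≈ 3.5000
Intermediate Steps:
M = -8 (M = -2 - 6 = -8)
C(j, Z) = -7 + Z (C(j, Z) = Z - 7 = -7 + Z)
o = -15 (o = -7 - 8 = -15)
(M + T(15))/(o + 5) = (-8 + (-12 - 1*15))/(-15 + 5) = (-8 + (-12 - 15))/(-10) = (-8 - 27)*(-⅒) = -35*(-⅒) = 7/2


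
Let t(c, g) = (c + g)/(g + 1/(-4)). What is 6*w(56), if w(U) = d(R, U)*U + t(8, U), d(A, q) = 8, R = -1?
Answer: 600960/223 ≈ 2694.9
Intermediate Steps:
t(c, g) = (c + g)/(-¼ + g) (t(c, g) = (c + g)/(g - ¼) = (c + g)/(-¼ + g))
w(U) = 8*U + 4*(8 + U)/(-1 + 4*U)
6*w(56) = 6*(4*(8 - 1*56 + 8*56²)/(-1 + 4*56)) = 6*(4*(8 - 56 + 8*3136)/(-1 + 224)) = 6*(4*(8 - 56 + 25088)/223) = 6*(4*(1/223)*25040) = 6*(100160/223) = 600960/223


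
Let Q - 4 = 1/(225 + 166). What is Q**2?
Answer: 2449225/152881 ≈ 16.020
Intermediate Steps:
Q = 1565/391 (Q = 4 + 1/(225 + 166) = 4 + 1/391 = 1565/391 ≈ 4.0026)
Q**2 = (1565/391)**2 = 2449225/152881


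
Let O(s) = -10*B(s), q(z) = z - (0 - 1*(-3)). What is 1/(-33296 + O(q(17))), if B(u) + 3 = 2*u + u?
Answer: -1/33686 ≈ -2.9686e-5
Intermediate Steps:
B(u) = -3 + 3*u (B(u) = -3 + (2*u + u) = -3 + 3*u)
q(z) = -3 + z (q(z) = z - (0 + 3) = z - 1*3 = z - 3 = -3 + z)
O(s) = 30 - 30*s (O(s) = -10*(-3 + 3*s) = 30 - 30*s)
1/(-33296 + O(q(17))) = 1/(-33296 + (30 - 30*(-3 + 17))) = 1/(-33296 + (30 - 30*14)) = 1/(-33296 + (30 - 420)) = 1/(-33296 - 390) = 1/(-33686) = -1/33686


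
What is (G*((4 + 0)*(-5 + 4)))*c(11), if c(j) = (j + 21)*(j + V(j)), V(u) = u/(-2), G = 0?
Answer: 0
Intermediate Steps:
V(u) = -u/2 (V(u) = u*(-½) = -u/2)
c(j) = j*(21 + j)/2 (c(j) = (j + 21)*(j - j/2) = (21 + j)*(j/2) = j*(21 + j)/2)
(G*((4 + 0)*(-5 + 4)))*c(11) = (0*((4 + 0)*(-5 + 4)))*((½)*11*(21 + 11)) = (0*(4*(-1)))*((½)*11*32) = (0*(-4))*176 = 0*176 = 0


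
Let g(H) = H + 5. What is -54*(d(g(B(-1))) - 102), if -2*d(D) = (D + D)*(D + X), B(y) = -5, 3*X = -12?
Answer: 5508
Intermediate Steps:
X = -4 (X = (1/3)*(-12) = -4)
g(H) = 5 + H
d(D) = -D*(-4 + D) (d(D) = -(D + D)*(D - 4)/2 = -2*D*(-4 + D)/2 = -D*(-4 + D))
-54*(d(g(B(-1))) - 102) = -54*((5 - 5)*(4 - (5 - 5)) - 102) = -54*(0*(4 - 1*0) - 102) = -54*(0*(4 + 0) - 102) = -54*(0*4 - 102) = -54*(0 - 102) = -54*(-102) = 5508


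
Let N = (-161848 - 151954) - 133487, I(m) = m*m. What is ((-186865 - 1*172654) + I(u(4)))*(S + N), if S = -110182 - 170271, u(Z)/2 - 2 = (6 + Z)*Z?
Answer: 256502128546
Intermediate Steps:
u(Z) = 4 + 2*Z*(6 + Z) (u(Z) = 4 + 2*((6 + Z)*Z) = 4 + 2*(Z*(6 + Z)) = 4 + 2*Z*(6 + Z))
I(m) = m**2
S = -280453
N = -447289 (N = -313802 - 133487 = -447289)
((-186865 - 1*172654) + I(u(4)))*(S + N) = ((-186865 - 1*172654) + (4 + 2*4**2 + 12*4)**2)*(-280453 - 447289) = ((-186865 - 172654) + (4 + 2*16 + 48)**2)*(-727742) = (-359519 + (4 + 32 + 48)**2)*(-727742) = (-359519 + 84**2)*(-727742) = (-359519 + 7056)*(-727742) = -352463*(-727742) = 256502128546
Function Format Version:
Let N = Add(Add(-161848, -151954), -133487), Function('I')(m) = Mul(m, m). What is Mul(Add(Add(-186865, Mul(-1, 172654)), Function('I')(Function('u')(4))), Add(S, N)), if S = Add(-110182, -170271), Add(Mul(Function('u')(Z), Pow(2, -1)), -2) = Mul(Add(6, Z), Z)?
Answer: 256502128546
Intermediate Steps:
Function('u')(Z) = Add(4, Mul(2, Z, Add(6, Z))) (Function('u')(Z) = Add(4, Mul(2, Mul(Add(6, Z), Z))) = Add(4, Mul(2, Mul(Z, Add(6, Z)))) = Add(4, Mul(2, Z, Add(6, Z))))
Function('I')(m) = Pow(m, 2)
S = -280453
N = -447289 (N = Add(-313802, -133487) = -447289)
Mul(Add(Add(-186865, Mul(-1, 172654)), Function('I')(Function('u')(4))), Add(S, N)) = Mul(Add(Add(-186865, Mul(-1, 172654)), Pow(Add(4, Mul(2, Pow(4, 2)), Mul(12, 4)), 2)), Add(-280453, -447289)) = Mul(Add(Add(-186865, -172654), Pow(Add(4, Mul(2, 16), 48), 2)), -727742) = Mul(Add(-359519, Pow(Add(4, 32, 48), 2)), -727742) = Mul(Add(-359519, Pow(84, 2)), -727742) = Mul(Add(-359519, 7056), -727742) = Mul(-352463, -727742) = 256502128546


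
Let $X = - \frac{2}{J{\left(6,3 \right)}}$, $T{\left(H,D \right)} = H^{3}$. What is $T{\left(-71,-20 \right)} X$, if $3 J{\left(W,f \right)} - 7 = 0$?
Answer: $\frac{2147466}{7} \approx 3.0678 \cdot 10^{5}$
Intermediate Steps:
$J{\left(W,f \right)} = \frac{7}{3}$ ($J{\left(W,f \right)} = \frac{7}{3} + \frac{1}{3} \cdot 0 = \frac{7}{3} + 0 = \frac{7}{3}$)
$X = - \frac{6}{7}$ ($X = - \frac{2}{\frac{7}{3}} = \left(-2\right) \frac{3}{7} = - \frac{6}{7} \approx -0.85714$)
$T{\left(-71,-20 \right)} X = \left(-71\right)^{3} \left(- \frac{6}{7}\right) = \left(-357911\right) \left(- \frac{6}{7}\right) = \frac{2147466}{7}$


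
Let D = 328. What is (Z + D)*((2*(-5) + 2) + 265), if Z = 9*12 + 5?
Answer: 113337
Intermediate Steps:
Z = 113 (Z = 108 + 5 = 113)
(Z + D)*((2*(-5) + 2) + 265) = (113 + 328)*((2*(-5) + 2) + 265) = 441*((-10 + 2) + 265) = 441*(-8 + 265) = 441*257 = 113337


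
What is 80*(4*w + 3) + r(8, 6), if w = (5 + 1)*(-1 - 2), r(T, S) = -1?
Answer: -5521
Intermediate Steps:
w = -18 (w = 6*(-3) = -18)
80*(4*w + 3) + r(8, 6) = 80*(4*(-18) + 3) - 1 = 80*(-72 + 3) - 1 = 80*(-69) - 1 = -5520 - 1 = -5521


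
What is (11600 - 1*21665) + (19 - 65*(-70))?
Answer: -5496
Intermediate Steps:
(11600 - 1*21665) + (19 - 65*(-70)) = (11600 - 21665) + (19 + 4550) = -10065 + 4569 = -5496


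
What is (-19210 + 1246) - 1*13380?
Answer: -31344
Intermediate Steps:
(-19210 + 1246) - 1*13380 = -17964 - 13380 = -31344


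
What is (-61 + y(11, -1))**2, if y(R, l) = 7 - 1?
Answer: 3025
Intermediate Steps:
y(R, l) = 6
(-61 + y(11, -1))**2 = (-61 + 6)**2 = (-55)**2 = 3025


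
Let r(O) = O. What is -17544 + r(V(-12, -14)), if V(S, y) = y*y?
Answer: -17348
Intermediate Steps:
V(S, y) = y²
-17544 + r(V(-12, -14)) = -17544 + (-14)² = -17544 + 196 = -17348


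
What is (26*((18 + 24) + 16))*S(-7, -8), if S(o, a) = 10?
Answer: 15080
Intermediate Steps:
(26*((18 + 24) + 16))*S(-7, -8) = (26*((18 + 24) + 16))*10 = (26*(42 + 16))*10 = (26*58)*10 = 1508*10 = 15080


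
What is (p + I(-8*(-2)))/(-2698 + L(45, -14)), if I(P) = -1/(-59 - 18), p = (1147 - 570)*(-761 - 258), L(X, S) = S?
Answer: 7545525/34804 ≈ 216.80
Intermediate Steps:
p = -587963 (p = 577*(-1019) = -587963)
I(P) = 1/77 (I(P) = -1/(-77) = -1*(-1/77) = 1/77)
(p + I(-8*(-2)))/(-2698 + L(45, -14)) = (-587963 + 1/77)/(-2698 - 14) = -45273150/77/(-2712) = -45273150/77*(-1/2712) = 7545525/34804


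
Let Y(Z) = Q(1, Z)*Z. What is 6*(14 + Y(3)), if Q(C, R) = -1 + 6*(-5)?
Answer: -474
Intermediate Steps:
Q(C, R) = -31 (Q(C, R) = -1 - 30 = -31)
Y(Z) = -31*Z
6*(14 + Y(3)) = 6*(14 - 31*3) = 6*(14 - 93) = 6*(-79) = -474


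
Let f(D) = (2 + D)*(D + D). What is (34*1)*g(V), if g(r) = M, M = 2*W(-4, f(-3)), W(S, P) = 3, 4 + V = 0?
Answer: 204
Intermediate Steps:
f(D) = 2*D*(2 + D) (f(D) = (2 + D)*(2*D) = 2*D*(2 + D))
V = -4 (V = -4 + 0 = -4)
M = 6 (M = 2*3 = 6)
g(r) = 6
(34*1)*g(V) = (34*1)*6 = 34*6 = 204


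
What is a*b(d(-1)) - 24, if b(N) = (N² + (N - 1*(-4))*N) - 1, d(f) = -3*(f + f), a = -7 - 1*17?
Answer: -2304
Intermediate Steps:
a = -24 (a = -7 - 17 = -24)
d(f) = -6*f
b(N) = -1 + N² + N*(4 + N) (b(N) = (N² + (N + 4)*N) - 1 = (N² + (4 + N)*N) - 1 = (N² + N*(4 + N)) - 1 = -1 + N² + N*(4 + N))
a*b(d(-1)) - 24 = -24*(-1 + 2*(-6*(-1))² + 4*(-6*(-1))) - 24 = -24*(-1 + 2*6² + 4*6) - 24 = -24*(-1 + 2*36 + 24) - 24 = -24*(-1 + 72 + 24) - 24 = -24*95 - 24 = -2280 - 24 = -2304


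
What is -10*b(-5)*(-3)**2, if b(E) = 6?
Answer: -540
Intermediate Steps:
-10*b(-5)*(-3)**2 = -10*6*(-3)**2 = -60*9 = -540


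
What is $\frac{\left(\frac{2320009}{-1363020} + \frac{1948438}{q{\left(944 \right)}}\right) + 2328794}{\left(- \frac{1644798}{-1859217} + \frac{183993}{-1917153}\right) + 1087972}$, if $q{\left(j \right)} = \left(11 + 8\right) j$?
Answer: $\frac{939532791056270388779771501}{438913522377867318889256200} \approx 2.1406$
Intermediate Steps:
$q{\left(j \right)} = 19 j$
$\frac{\left(\frac{2320009}{-1363020} + \frac{1948438}{q{\left(944 \right)}}\right) + 2328794}{\left(- \frac{1644798}{-1859217} + \frac{183993}{-1917153}\right) + 1087972} = \frac{\left(\frac{2320009}{-1363020} + \frac{1948438}{19 \cdot 944}\right) + 2328794}{\left(- \frac{1644798}{-1859217} + \frac{183993}{-1917153}\right) + 1087972} = \frac{\left(2320009 \left(- \frac{1}{1363020}\right) + \frac{1948438}{17936}\right) + 2328794}{\left(\left(-1644798\right) \left(- \frac{1}{1859217}\right) + 183993 \left(- \frac{1}{1917153}\right)\right) + 1087972} = \frac{\left(- \frac{2320009}{1363020} + 1948438 \cdot \frac{1}{17936}\right) + 2328794}{\left(\frac{548266}{619739} - \frac{61331}{639051}\right) + 1087972} = \frac{\left(- \frac{2320009}{1363020} + \frac{974219}{8968}\right) + 2328794}{\frac{312360722957}{396044827689} + 1087972} = \frac{\frac{326768535167}{3055890840} + 2328794}{\frac{430885995631179665}{396044827689}} = \frac{7116867021382127}{3055890840} \cdot \frac{396044827689}{430885995631179665} = \frac{939532791056270388779771501}{438913522377867318889256200}$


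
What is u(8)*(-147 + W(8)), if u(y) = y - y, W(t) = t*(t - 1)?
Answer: 0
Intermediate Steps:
W(t) = t*(-1 + t)
u(y) = 0
u(8)*(-147 + W(8)) = 0*(-147 + 8*(-1 + 8)) = 0*(-147 + 8*7) = 0*(-147 + 56) = 0*(-91) = 0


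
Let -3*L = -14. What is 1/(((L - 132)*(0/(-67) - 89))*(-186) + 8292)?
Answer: -1/2099584 ≈ -4.7628e-7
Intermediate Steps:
L = 14/3 (L = -⅓*(-14) = 14/3 ≈ 4.6667)
1/(((L - 132)*(0/(-67) - 89))*(-186) + 8292) = 1/(((14/3 - 132)*(0/(-67) - 89))*(-186) + 8292) = 1/(-382*(0*(-1/67) - 89)/3*(-186) + 8292) = 1/(-382*(0 - 89)/3*(-186) + 8292) = 1/(-382/3*(-89)*(-186) + 8292) = 1/((33998/3)*(-186) + 8292) = 1/(-2107876 + 8292) = 1/(-2099584) = -1/2099584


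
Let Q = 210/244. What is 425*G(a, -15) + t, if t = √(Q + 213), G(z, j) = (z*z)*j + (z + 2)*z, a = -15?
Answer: -1351500 + 3*√353678/122 ≈ -1.3515e+6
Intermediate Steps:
Q = 105/122 (Q = 210*(1/244) = 105/122 ≈ 0.86066)
G(z, j) = j*z² + z*(2 + z) (G(z, j) = z²*j + (2 + z)*z = j*z² + z*(2 + z))
t = 3*√353678/122 (t = √(105/122 + 213) = √(26091/122) = 3*√353678/122 ≈ 14.624)
425*G(a, -15) + t = 425*(-15*(2 - 15 - 15*(-15))) + 3*√353678/122 = 425*(-15*(2 - 15 + 225)) + 3*√353678/122 = 425*(-15*212) + 3*√353678/122 = 425*(-3180) + 3*√353678/122 = -1351500 + 3*√353678/122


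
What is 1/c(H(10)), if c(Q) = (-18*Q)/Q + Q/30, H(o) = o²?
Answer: -3/44 ≈ -0.068182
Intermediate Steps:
c(Q) = -18 + Q/30 (c(Q) = -18 + Q*(1/30) = -18 + Q/30)
1/c(H(10)) = 1/(-18 + (1/30)*10²) = 1/(-18 + (1/30)*100) = 1/(-18 + 10/3) = 1/(-44/3) = -3/44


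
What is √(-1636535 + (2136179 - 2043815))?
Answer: I*√1544171 ≈ 1242.6*I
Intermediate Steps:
√(-1636535 + (2136179 - 2043815)) = √(-1636535 + 92364) = √(-1544171) = I*√1544171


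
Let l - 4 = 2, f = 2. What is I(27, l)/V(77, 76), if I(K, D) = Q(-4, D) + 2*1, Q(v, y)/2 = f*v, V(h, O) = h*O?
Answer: -1/418 ≈ -0.0023923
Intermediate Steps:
l = 6 (l = 4 + 2 = 6)
V(h, O) = O*h
Q(v, y) = 4*v (Q(v, y) = 2*(2*v) = 4*v)
I(K, D) = -14 (I(K, D) = 4*(-4) + 2*1 = -16 + 2 = -14)
I(27, l)/V(77, 76) = -14/(76*77) = -14/5852 = -14*1/5852 = -1/418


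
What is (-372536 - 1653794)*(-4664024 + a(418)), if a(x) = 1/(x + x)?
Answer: 3950456031289395/418 ≈ 9.4509e+12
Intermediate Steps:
a(x) = 1/(2*x)
(-372536 - 1653794)*(-4664024 + a(418)) = (-372536 - 1653794)*(-4664024 + (1/2)/418) = -2026330*(-4664024 + (1/2)*(1/418)) = -2026330*(-4664024 + 1/836) = -2026330*(-3899124063/836) = 3950456031289395/418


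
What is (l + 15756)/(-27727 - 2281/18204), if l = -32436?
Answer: 303642720/504744589 ≈ 0.60158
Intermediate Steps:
(l + 15756)/(-27727 - 2281/18204) = (-32436 + 15756)/(-27727 - 2281/18204) = -16680/(-27727 - 2281*1/18204) = -16680/(-27727 - 2281/18204) = -16680/(-504744589/18204) = -16680*(-18204/504744589) = 303642720/504744589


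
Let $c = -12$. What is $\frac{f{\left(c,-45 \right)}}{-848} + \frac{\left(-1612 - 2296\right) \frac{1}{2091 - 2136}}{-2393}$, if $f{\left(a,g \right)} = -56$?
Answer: $\frac{339547}{11414610} \approx 0.029747$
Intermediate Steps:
$\frac{f{\left(c,-45 \right)}}{-848} + \frac{\left(-1612 - 2296\right) \frac{1}{2091 - 2136}}{-2393} = - \frac{56}{-848} + \frac{\left(-1612 - 2296\right) \frac{1}{2091 - 2136}}{-2393} = \left(-56\right) \left(- \frac{1}{848}\right) + - \frac{3908}{-45} \left(- \frac{1}{2393}\right) = \frac{7}{106} + \left(-3908\right) \left(- \frac{1}{45}\right) \left(- \frac{1}{2393}\right) = \frac{7}{106} + \frac{3908}{45} \left(- \frac{1}{2393}\right) = \frac{7}{106} - \frac{3908}{107685} = \frac{339547}{11414610}$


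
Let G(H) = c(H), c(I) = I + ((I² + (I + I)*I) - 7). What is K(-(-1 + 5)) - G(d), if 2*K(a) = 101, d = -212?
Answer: -269125/2 ≈ -1.3456e+5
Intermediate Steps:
c(I) = -7 + I + 3*I² (c(I) = I + ((I² + (2*I)*I) - 7) = I + ((I² + 2*I²) - 7) = I + (3*I² - 7) = I + (-7 + 3*I²) = -7 + I + 3*I²)
G(H) = -7 + H + 3*H²
K(a) = 101/2 (K(a) = (½)*101 = 101/2)
K(-(-1 + 5)) - G(d) = 101/2 - (-7 - 212 + 3*(-212)²) = 101/2 - (-7 - 212 + 3*44944) = 101/2 - (-7 - 212 + 134832) = 101/2 - 1*134613 = 101/2 - 134613 = -269125/2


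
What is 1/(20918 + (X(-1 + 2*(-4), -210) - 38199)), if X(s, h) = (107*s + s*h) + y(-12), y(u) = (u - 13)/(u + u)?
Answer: -24/392471 ≈ -6.1151e-5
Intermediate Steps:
y(u) = (-13 + u)/(2*u) (y(u) = (-13 + u)/((2*u)) = (-13 + u)*(1/(2*u)) = (-13 + u)/(2*u))
X(s, h) = 25/24 + 107*s + h*s (X(s, h) = (107*s + s*h) + (1/2)*(-13 - 12)/(-12) = (107*s + h*s) + (1/2)*(-1/12)*(-25) = (107*s + h*s) + 25/24 = 25/24 + 107*s + h*s)
1/(20918 + (X(-1 + 2*(-4), -210) - 38199)) = 1/(20918 + ((25/24 + 107*(-1 + 2*(-4)) - 210*(-1 + 2*(-4))) - 38199)) = 1/(20918 + ((25/24 + 107*(-1 - 8) - 210*(-1 - 8)) - 38199)) = 1/(20918 + ((25/24 + 107*(-9) - 210*(-9)) - 38199)) = 1/(20918 + ((25/24 - 963 + 1890) - 38199)) = 1/(20918 + (22273/24 - 38199)) = 1/(20918 - 894503/24) = 1/(-392471/24) = -24/392471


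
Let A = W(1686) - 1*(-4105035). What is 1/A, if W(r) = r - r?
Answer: 1/4105035 ≈ 2.4360e-7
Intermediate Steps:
W(r) = 0
A = 4105035 (A = 0 - 1*(-4105035) = 0 + 4105035 = 4105035)
1/A = 1/4105035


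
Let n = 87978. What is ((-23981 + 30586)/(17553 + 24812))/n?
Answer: 1321/745437594 ≈ 1.7721e-6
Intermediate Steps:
((-23981 + 30586)/(17553 + 24812))/n = ((-23981 + 30586)/(17553 + 24812))/87978 = (6605/42365)*(1/87978) = (6605*(1/42365))*(1/87978) = (1321/8473)*(1/87978) = 1321/745437594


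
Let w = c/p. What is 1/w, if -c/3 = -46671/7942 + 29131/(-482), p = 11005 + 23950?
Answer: 33452319505/190390368 ≈ 175.70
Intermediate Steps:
p = 34955
c = 190390368/957011 (c = -3*(-46671/7942 + 29131/(-482)) = -3*(-46671*1/7942 + 29131*(-1/482)) = -3*(-46671/7942 - 29131/482) = -3*(-63463456/957011) = 190390368/957011 ≈ 198.94)
w = 190390368/33452319505 (w = (190390368/957011)/34955 = (190390368/957011)*(1/34955) = 190390368/33452319505 ≈ 0.0056914)
1/w = 1/(190390368/33452319505) = 33452319505/190390368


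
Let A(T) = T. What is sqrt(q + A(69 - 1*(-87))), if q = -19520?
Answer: 2*I*sqrt(4841) ≈ 139.15*I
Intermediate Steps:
sqrt(q + A(69 - 1*(-87))) = sqrt(-19520 + (69 - 1*(-87))) = sqrt(-19520 + (69 + 87)) = sqrt(-19520 + 156) = sqrt(-19364) = 2*I*sqrt(4841)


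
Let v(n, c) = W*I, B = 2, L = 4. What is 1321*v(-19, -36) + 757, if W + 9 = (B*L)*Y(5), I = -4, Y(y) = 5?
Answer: -163047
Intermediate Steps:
W = 31 (W = -9 + (2*4)*5 = -9 + 8*5 = -9 + 40 = 31)
v(n, c) = -124 (v(n, c) = 31*(-4) = -124)
1321*v(-19, -36) + 757 = 1321*(-124) + 757 = -163804 + 757 = -163047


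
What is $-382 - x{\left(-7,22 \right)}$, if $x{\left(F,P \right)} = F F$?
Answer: $-431$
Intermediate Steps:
$x{\left(F,P \right)} = F^{2}$
$-382 - x{\left(-7,22 \right)} = -382 - \left(-7\right)^{2} = -382 - 49 = -431$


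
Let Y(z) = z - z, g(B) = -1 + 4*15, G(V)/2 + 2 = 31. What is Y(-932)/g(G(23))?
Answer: 0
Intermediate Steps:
G(V) = 58 (G(V) = -4 + 2*31 = -4 + 62 = 58)
g(B) = 59 (g(B) = -1 + 60 = 59)
Y(z) = 0
Y(-932)/g(G(23)) = 0/59 = 0*(1/59) = 0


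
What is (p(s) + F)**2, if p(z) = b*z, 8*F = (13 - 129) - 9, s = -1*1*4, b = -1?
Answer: 8649/64 ≈ 135.14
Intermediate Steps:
s = -4 (s = -1*4 = -4)
F = -125/8 (F = ((13 - 129) - 9)/8 = (-116 - 9)/8 = (1/8)*(-125) = -125/8 ≈ -15.625)
p(z) = -z
(p(s) + F)**2 = (-1*(-4) - 125/8)**2 = (4 - 125/8)**2 = (-93/8)**2 = 8649/64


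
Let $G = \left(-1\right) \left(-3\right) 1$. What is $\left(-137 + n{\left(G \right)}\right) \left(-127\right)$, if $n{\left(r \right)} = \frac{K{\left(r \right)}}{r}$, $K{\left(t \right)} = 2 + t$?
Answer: $\frac{51562}{3} \approx 17187.0$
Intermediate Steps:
$G = 3$ ($G = 3 \cdot 1 = 3$)
$n{\left(r \right)} = \frac{2 + r}{r}$
$\left(-137 + n{\left(G \right)}\right) \left(-127\right) = \left(-137 + \frac{2 + 3}{3}\right) \left(-127\right) = \left(-137 + \frac{1}{3} \cdot 5\right) \left(-127\right) = \left(-137 + \frac{5}{3}\right) \left(-127\right) = \left(- \frac{406}{3}\right) \left(-127\right) = \frac{51562}{3}$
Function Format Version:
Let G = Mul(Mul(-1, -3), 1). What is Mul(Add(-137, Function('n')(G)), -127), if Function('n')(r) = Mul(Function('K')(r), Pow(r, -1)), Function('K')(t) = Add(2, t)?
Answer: Rational(51562, 3) ≈ 17187.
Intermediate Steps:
G = 3 (G = Mul(3, 1) = 3)
Function('n')(r) = Mul(Pow(r, -1), Add(2, r)) (Function('n')(r) = Mul(Add(2, r), Pow(r, -1)) = Mul(Pow(r, -1), Add(2, r)))
Mul(Add(-137, Function('n')(G)), -127) = Mul(Add(-137, Mul(Pow(3, -1), Add(2, 3))), -127) = Mul(Add(-137, Mul(Rational(1, 3), 5)), -127) = Mul(Add(-137, Rational(5, 3)), -127) = Mul(Rational(-406, 3), -127) = Rational(51562, 3)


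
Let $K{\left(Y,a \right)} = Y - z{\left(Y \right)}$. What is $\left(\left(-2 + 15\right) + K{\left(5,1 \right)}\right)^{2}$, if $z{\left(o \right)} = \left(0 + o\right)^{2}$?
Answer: $49$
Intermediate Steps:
$z{\left(o \right)} = o^{2}$
$K{\left(Y,a \right)} = Y - Y^{2}$
$\left(\left(-2 + 15\right) + K{\left(5,1 \right)}\right)^{2} = \left(\left(-2 + 15\right) + 5 \left(1 - 5\right)\right)^{2} = \left(13 + 5 \left(1 - 5\right)\right)^{2} = \left(13 + 5 \left(-4\right)\right)^{2} = \left(13 - 20\right)^{2} = \left(-7\right)^{2} = 49$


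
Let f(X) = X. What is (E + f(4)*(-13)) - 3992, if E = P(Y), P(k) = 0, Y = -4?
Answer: -4044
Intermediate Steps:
E = 0
(E + f(4)*(-13)) - 3992 = (0 + 4*(-13)) - 3992 = (0 - 52) - 3992 = -52 - 3992 = -4044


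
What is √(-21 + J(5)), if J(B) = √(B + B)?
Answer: √(-21 + √10) ≈ 4.2235*I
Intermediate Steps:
J(B) = √2*√B (J(B) = √(2*B) = √2*√B)
√(-21 + J(5)) = √(-21 + √2*√5) = √(-21 + √10)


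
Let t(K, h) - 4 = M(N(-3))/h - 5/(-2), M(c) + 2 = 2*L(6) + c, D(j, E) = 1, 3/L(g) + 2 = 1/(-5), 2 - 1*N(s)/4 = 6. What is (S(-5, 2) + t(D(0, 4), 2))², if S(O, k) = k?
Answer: 1681/484 ≈ 3.4731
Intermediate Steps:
N(s) = -16 (N(s) = 8 - 4*6 = 8 - 24 = -16)
L(g) = -15/11 (L(g) = 3/(-2 + 1/(-5)) = 3/(-2 + 1*(-⅕)) = 3/(-2 - ⅕) = 3/(-11/5) = 3*(-5/11) = -15/11)
M(c) = -52/11 + c (M(c) = -2 + (2*(-15/11) + c) = -2 + (-30/11 + c) = -52/11 + c)
t(K, h) = 13/2 - 228/(11*h) (t(K, h) = 4 + ((-52/11 - 16)/h - 5/(-2)) = 4 + (-228/(11*h) - 5*(-½)) = 4 + (-228/(11*h) + 5/2) = 4 + (5/2 - 228/(11*h)) = 13/2 - 228/(11*h))
(S(-5, 2) + t(D(0, 4), 2))² = (2 + (1/22)*(-456 + 143*2)/2)² = (2 + (1/22)*(½)*(-456 + 286))² = (2 + (1/22)*(½)*(-170))² = (2 - 85/22)² = (-41/22)² = 1681/484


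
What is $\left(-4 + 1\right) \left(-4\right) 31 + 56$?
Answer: $428$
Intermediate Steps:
$\left(-4 + 1\right) \left(-4\right) 31 + 56 = \left(-3\right) \left(-4\right) 31 + 56 = 12 \cdot 31 + 56 = 372 + 56 = 428$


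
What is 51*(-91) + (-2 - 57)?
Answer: -4700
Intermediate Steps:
51*(-91) + (-2 - 57) = -4641 - 59 = -4700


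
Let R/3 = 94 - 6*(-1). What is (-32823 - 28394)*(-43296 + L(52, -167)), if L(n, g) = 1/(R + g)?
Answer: 352509952639/133 ≈ 2.6505e+9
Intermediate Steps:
R = 300 (R = 3*(94 - 6*(-1)) = 3*(94 + 6) = 3*100 = 300)
L(n, g) = 1/(300 + g)
(-32823 - 28394)*(-43296 + L(52, -167)) = (-32823 - 28394)*(-43296 + 1/(300 - 167)) = -61217*(-43296 + 1/133) = -61217*(-5758367/133) = 352509952639/133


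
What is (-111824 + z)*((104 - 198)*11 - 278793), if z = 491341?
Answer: -106199103559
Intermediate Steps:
(-111824 + z)*((104 - 198)*11 - 278793) = (-111824 + 491341)*((104 - 198)*11 - 278793) = 379517*(-94*11 - 278793) = 379517*(-1034 - 278793) = 379517*(-279827) = -106199103559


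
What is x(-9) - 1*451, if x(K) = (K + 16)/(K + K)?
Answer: -8125/18 ≈ -451.39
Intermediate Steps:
x(K) = (16 + K)/(2*K) (x(K) = (16 + K)/((2*K)) = (16 + K)*(1/(2*K)) = (16 + K)/(2*K))
x(-9) - 1*451 = (½)*(16 - 9)/(-9) - 1*451 = (½)*(-⅑)*7 - 451 = -7/18 - 451 = -8125/18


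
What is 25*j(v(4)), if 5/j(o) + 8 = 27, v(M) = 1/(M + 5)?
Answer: 125/19 ≈ 6.5789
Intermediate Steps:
v(M) = 1/(5 + M)
j(o) = 5/19 (j(o) = 5/(-8 + 27) = 5/19)
25*j(v(4)) = 25*(5/19) = 125/19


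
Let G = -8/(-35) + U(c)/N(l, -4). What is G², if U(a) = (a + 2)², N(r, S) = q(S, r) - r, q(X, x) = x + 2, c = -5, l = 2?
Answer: 109561/4900 ≈ 22.359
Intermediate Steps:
q(X, x) = 2 + x
N(r, S) = 2 (N(r, S) = (2 + r) - r = 2)
U(a) = (2 + a)²
G = 331/70 (G = -8/(-35) + (2 - 5)²/2 = -8*(-1/35) + (-3)²*(½) = 8/35 + 9*(½) = 8/35 + 9/2 = 331/70 ≈ 4.7286)
G² = (331/70)² = 109561/4900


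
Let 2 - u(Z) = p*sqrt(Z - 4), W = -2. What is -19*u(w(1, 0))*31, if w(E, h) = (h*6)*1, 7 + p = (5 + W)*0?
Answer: -1178 - 8246*I ≈ -1178.0 - 8246.0*I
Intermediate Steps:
p = -7 (p = -7 + (5 - 2)*0 = -7 + 3*0 = -7 + 0 = -7)
w(E, h) = 6*h (w(E, h) = (6*h)*1 = 6*h)
u(Z) = 2 + 7*sqrt(-4 + Z) (u(Z) = 2 - (-7)*sqrt(Z - 4) = 2 - (-7)*sqrt(-4 + Z) = 2 + 7*sqrt(-4 + Z))
-19*u(w(1, 0))*31 = -19*(2 + 7*sqrt(-4 + 6*0))*31 = -19*(2 + 7*sqrt(-4 + 0))*31 = -19*(2 + 7*sqrt(-4))*31 = -19*(2 + 7*(2*I))*31 = -19*(2 + 14*I)*31 = (-38 - 266*I)*31 = -1178 - 8246*I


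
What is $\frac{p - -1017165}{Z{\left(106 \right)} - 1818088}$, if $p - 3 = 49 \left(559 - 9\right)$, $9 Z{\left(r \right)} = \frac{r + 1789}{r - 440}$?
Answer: $- \frac{3138618708}{5465174423} \approx -0.57429$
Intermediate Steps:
$Z{\left(r \right)} = \frac{1789 + r}{9 \left(-440 + r\right)}$ ($Z{\left(r \right)} = \frac{\left(r + 1789\right) \frac{1}{r - 440}}{9} = \frac{\left(1789 + r\right) \frac{1}{-440 + r}}{9} = \frac{\frac{1}{-440 + r} \left(1789 + r\right)}{9} = \frac{1789 + r}{9 \left(-440 + r\right)}$)
$p = 26953$ ($p = 3 + 49 \left(559 - 9\right) = 3 + 49 \cdot 550 = 3 + 26950 = 26953$)
$\frac{p - -1017165}{Z{\left(106 \right)} - 1818088} = \frac{26953 - -1017165}{\frac{1789 + 106}{9 \left(-440 + 106\right)} - 1818088} = \frac{26953 + \left(1017744 - 579\right)}{\frac{1}{9} \frac{1}{-334} \cdot 1895 - 1818088} = \frac{26953 + 1017165}{\frac{1}{9} \left(- \frac{1}{334}\right) 1895 - 1818088} = \frac{1044118}{- \frac{1895}{3006} - 1818088} = \frac{1044118}{- \frac{5465174423}{3006}} = 1044118 \left(- \frac{3006}{5465174423}\right) = - \frac{3138618708}{5465174423}$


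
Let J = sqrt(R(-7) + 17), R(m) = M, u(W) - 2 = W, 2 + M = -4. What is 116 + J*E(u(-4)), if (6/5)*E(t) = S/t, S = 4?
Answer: 116 - 5*sqrt(11)/3 ≈ 110.47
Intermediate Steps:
M = -6 (M = -2 - 4 = -6)
u(W) = 2 + W
R(m) = -6
J = sqrt(11) (J = sqrt(-6 + 17) = sqrt(11) ≈ 3.3166)
E(t) = 10/(3*t) (E(t) = 5*(4/t)/6 = 10/(3*t))
116 + J*E(u(-4)) = 116 + sqrt(11)*(10/(3*(2 - 4))) = 116 + sqrt(11)*((10/3)/(-2)) = 116 + sqrt(11)*((10/3)*(-1/2)) = 116 + sqrt(11)*(-5/3) = 116 - 5*sqrt(11)/3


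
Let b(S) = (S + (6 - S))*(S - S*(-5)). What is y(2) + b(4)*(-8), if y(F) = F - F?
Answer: -1152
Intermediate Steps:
y(F) = 0
b(S) = 36*S (b(S) = 6*(S + 5*S) = 6*(6*S) = 36*S)
y(2) + b(4)*(-8) = 0 + (36*4)*(-8) = 0 + 144*(-8) = 0 - 1152 = -1152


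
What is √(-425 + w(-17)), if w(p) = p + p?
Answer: 3*I*√51 ≈ 21.424*I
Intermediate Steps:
w(p) = 2*p
√(-425 + w(-17)) = √(-425 + 2*(-17)) = √(-425 - 34) = √(-459) = 3*I*√51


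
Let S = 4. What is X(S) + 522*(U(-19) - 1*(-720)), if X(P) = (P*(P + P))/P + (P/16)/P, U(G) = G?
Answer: 5854881/16 ≈ 3.6593e+5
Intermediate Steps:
X(P) = 1/16 + 2*P (X(P) = (P*(2*P))/P + (P*(1/16))/P = (2*P**2)/P + (P/16)/P = 2*P + 1/16 = 1/16 + 2*P)
X(S) + 522*(U(-19) - 1*(-720)) = (1/16 + 2*4) + 522*(-19 - 1*(-720)) = (1/16 + 8) + 522*(-19 + 720) = 129/16 + 522*701 = 129/16 + 365922 = 5854881/16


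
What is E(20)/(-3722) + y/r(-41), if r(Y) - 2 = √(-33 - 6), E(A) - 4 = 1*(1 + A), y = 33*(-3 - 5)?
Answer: (-25*√39 + 982658*I)/(3722*(√39 - 2*I)) ≈ -12.286 + 38.341*I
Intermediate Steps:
y = -264 (y = 33*(-8) = -264)
E(A) = 5 + A (E(A) = 4 + 1*(1 + A) = 4 + (1 + A) = 5 + A)
r(Y) = 2 + I*√39 (r(Y) = 2 + √(-33 - 6) = 2 + √(-39) = 2 + I*√39)
E(20)/(-3722) + y/r(-41) = (5 + 20)/(-3722) - 264/(2 + I*√39) = 25*(-1/3722) - 264/(2 + I*√39) = -25/3722 - 264/(2 + I*√39)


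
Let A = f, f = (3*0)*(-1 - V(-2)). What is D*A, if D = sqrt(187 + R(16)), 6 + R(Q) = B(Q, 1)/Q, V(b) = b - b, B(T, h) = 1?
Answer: 0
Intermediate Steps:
V(b) = 0
R(Q) = -6 + 1/Q
f = 0 (f = (3*0)*(-1 - 1*0) = 0*(-1 + 0) = 0*(-1) = 0)
A = 0
D = sqrt(2897)/4 (D = sqrt(187 + (-6 + 1/16)) = sqrt(187 - 95/16) = sqrt(2897/16) = sqrt(2897)/4 ≈ 13.456)
D*A = (sqrt(2897)/4)*0 = 0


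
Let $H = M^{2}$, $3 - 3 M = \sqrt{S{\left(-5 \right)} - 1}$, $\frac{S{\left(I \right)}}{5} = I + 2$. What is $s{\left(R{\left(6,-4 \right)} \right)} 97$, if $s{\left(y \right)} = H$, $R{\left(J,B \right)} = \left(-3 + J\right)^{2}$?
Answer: $- \frac{679}{9} - \frac{776 i}{3} \approx -75.444 - 258.67 i$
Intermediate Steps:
$S{\left(I \right)} = 10 + 5 I$ ($S{\left(I \right)} = 5 \left(I + 2\right) = 5 \left(2 + I\right) = 10 + 5 I$)
$M = 1 - \frac{4 i}{3}$ ($M = 1 - \frac{\sqrt{\left(10 + 5 \left(-5\right)\right) - 1}}{3} = 1 - \frac{\sqrt{\left(10 - 25\right) - 1}}{3} = 1 - \frac{\sqrt{-15 - 1}}{3} = 1 - \frac{\sqrt{-16}}{3} = 1 - \frac{4 i}{3} \approx 1.0 - 1.3333 i$)
$H = \left(1 - \frac{4 i}{3}\right)^{2} \approx -0.77778 - 2.6667 i$
$s{\left(y \right)} = \frac{\left(3 - 4 i\right)^{2}}{9}$
$s{\left(R{\left(6,-4 \right)} \right)} 97 = \frac{\left(3 - 4 i\right)^{2}}{9} \cdot 97 = \frac{97 \left(3 - 4 i\right)^{2}}{9}$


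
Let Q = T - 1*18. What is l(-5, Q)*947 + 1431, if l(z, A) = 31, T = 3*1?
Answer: 30788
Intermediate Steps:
T = 3
Q = -15 (Q = 3 - 1*18 = 3 - 18 = -15)
l(-5, Q)*947 + 1431 = 31*947 + 1431 = 29357 + 1431 = 30788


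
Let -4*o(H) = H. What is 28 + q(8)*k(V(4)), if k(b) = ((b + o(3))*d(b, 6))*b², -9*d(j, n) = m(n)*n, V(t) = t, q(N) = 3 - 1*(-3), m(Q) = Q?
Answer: -1220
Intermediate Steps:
o(H) = -H/4
q(N) = 6 (q(N) = 3 + 3 = 6)
d(j, n) = -n²/9 (d(j, n) = -n*n/9 = -n²/9)
k(b) = b²*(3 - 4*b) (k(b) = ((b - ¼*3)*(-⅑*6²))*b² = ((b - ¾)*(-⅑*36))*b² = ((-¾ + b)*(-4))*b² = (3 - 4*b)*b² = b²*(3 - 4*b))
28 + q(8)*k(V(4)) = 28 + 6*(4²*(3 - 4*4)) = 28 + 6*(16*(3 - 16)) = 28 + 6*(16*(-13)) = 28 + 6*(-208) = 28 - 1248 = -1220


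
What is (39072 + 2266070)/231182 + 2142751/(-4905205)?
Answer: 772273471602/80999650165 ≈ 9.5343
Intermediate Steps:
(39072 + 2266070)/231182 + 2142751/(-4905205) = 2305142*(1/231182) + 2142751*(-1/4905205) = 164653/16513 - 2142751/4905205 = 772273471602/80999650165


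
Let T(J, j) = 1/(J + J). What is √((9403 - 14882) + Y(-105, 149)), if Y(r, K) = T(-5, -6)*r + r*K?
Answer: I*√84454/2 ≈ 145.3*I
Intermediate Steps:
T(J, j) = 1/(2*J)
Y(r, K) = -r/10 + K*r (Y(r, K) = ((½)/(-5))*r + r*K = ((½)*(-⅕))*r + K*r = -r/10 + K*r)
√((9403 - 14882) + Y(-105, 149)) = √((9403 - 14882) - 105*(-⅒ + 149)) = √(-5479 - 105*1489/10) = √(-5479 - 31269/2) = √(-42227/2) = I*√84454/2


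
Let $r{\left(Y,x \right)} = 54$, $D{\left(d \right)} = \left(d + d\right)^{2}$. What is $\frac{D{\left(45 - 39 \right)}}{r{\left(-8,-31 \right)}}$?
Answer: $\frac{8}{3} \approx 2.6667$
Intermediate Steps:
$D{\left(d \right)} = 4 d^{2}$ ($D{\left(d \right)} = \left(2 d\right)^{2} = 4 d^{2}$)
$\frac{D{\left(45 - 39 \right)}}{r{\left(-8,-31 \right)}} = \frac{4 \left(45 - 39\right)^{2}}{54} = 4 \left(45 - 39\right)^{2} \cdot \frac{1}{54} = 4 \cdot 6^{2} \cdot \frac{1}{54} = 4 \cdot 36 \cdot \frac{1}{54} = 144 \cdot \frac{1}{54} = \frac{8}{3}$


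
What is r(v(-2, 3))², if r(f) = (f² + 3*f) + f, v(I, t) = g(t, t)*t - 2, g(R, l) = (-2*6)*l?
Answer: 135955600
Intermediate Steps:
g(R, l) = -12*l
v(I, t) = -2 - 12*t² (v(I, t) = (-12*t)*t - 2 = -12*t² - 2 = -2 - 12*t²)
r(f) = f² + 4*f
r(v(-2, 3))² = ((-2 - 12*3²)*(4 + (-2 - 12*3²)))² = ((-2 - 12*9)*(4 + (-2 - 12*9)))² = ((-2 - 108)*(4 + (-2 - 108)))² = (-110*(4 - 110))² = (-110*(-106))² = 11660² = 135955600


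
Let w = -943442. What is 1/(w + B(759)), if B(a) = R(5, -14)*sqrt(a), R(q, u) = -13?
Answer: -943442/890082679093 + 13*sqrt(759)/890082679093 ≈ -1.0595e-6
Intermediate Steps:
B(a) = -13*sqrt(a)
1/(w + B(759)) = 1/(-943442 - 13*sqrt(759))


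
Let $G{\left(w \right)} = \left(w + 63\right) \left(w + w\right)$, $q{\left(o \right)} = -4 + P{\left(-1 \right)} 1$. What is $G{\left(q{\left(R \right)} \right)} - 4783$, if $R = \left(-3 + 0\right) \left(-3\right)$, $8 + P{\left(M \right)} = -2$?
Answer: $-6155$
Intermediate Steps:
$P{\left(M \right)} = -10$ ($P{\left(M \right)} = -8 - 2 = -10$)
$R = 9$ ($R = \left(-3\right) \left(-3\right) = 9$)
$q{\left(o \right)} = -14$ ($q{\left(o \right)} = -4 - 10 = -14$)
$G{\left(w \right)} = 2 w \left(63 + w\right)$ ($G{\left(w \right)} = \left(63 + w\right) 2 w = 2 w \left(63 + w\right)$)
$G{\left(q{\left(R \right)} \right)} - 4783 = 2 \left(-14\right) \left(63 - 14\right) - 4783 = 2 \left(-14\right) 49 - 4783 = -1372 - 4783 = -6155$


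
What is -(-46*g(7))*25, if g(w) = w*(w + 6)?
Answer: 104650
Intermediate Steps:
g(w) = w*(6 + w)
-(-46*g(7))*25 = -(-322*(6 + 7))*25 = -(-322*13)*25 = -(-46*91)*25 = -(-4186)*25 = -1*(-104650) = 104650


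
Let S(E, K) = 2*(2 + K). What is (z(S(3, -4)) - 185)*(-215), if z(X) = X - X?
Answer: 39775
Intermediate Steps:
S(E, K) = 4 + 2*K
z(X) = 0
(z(S(3, -4)) - 185)*(-215) = (0 - 185)*(-215) = -185*(-215) = 39775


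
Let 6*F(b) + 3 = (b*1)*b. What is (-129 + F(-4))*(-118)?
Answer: 44899/3 ≈ 14966.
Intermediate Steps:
F(b) = -1/2 + b**2/6 (F(b) = -1/2 + ((b*1)*b)/6 = -1/2 + (b*b)/6 = -1/2 + b**2/6)
(-129 + F(-4))*(-118) = (-129 + (-1/2 + (1/6)*(-4)**2))*(-118) = (-129 + (-1/2 + (1/6)*16))*(-118) = (-129 + (-1/2 + 8/3))*(-118) = (-129 + 13/6)*(-118) = -761/6*(-118) = 44899/3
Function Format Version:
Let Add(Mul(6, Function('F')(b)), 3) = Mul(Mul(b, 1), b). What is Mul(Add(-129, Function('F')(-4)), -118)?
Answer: Rational(44899, 3) ≈ 14966.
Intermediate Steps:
Function('F')(b) = Add(Rational(-1, 2), Mul(Rational(1, 6), Pow(b, 2))) (Function('F')(b) = Add(Rational(-1, 2), Mul(Rational(1, 6), Mul(Mul(b, 1), b))) = Add(Rational(-1, 2), Mul(Rational(1, 6), Mul(b, b))) = Add(Rational(-1, 2), Mul(Rational(1, 6), Pow(b, 2))))
Mul(Add(-129, Function('F')(-4)), -118) = Mul(Add(-129, Add(Rational(-1, 2), Mul(Rational(1, 6), Pow(-4, 2)))), -118) = Mul(Add(-129, Add(Rational(-1, 2), Mul(Rational(1, 6), 16))), -118) = Mul(Add(-129, Add(Rational(-1, 2), Rational(8, 3))), -118) = Mul(Add(-129, Rational(13, 6)), -118) = Mul(Rational(-761, 6), -118) = Rational(44899, 3)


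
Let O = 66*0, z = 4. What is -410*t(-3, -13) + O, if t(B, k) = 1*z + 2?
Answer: -2460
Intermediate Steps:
O = 0
t(B, k) = 6 (t(B, k) = 1*4 + 2 = 4 + 2 = 6)
-410*t(-3, -13) + O = -410*6 + 0 = -2460 + 0 = -2460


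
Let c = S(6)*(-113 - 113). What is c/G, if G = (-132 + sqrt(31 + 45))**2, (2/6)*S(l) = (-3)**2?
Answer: -13348125/37619138 - 201366*sqrt(19)/18809569 ≈ -0.40149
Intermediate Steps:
S(l) = 27 (S(l) = 3*(-3)**2 = 3*9 = 27)
c = -6102 (c = 27*(-113 - 113) = 27*(-226) = -6102)
G = (-132 + 2*sqrt(19))**2 (G = (-132 + sqrt(76))**2 = (-132 + 2*sqrt(19))**2 ≈ 15199.)
c/G = -6102/(17500 - 528*sqrt(19))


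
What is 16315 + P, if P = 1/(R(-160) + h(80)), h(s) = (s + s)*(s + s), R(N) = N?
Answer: 415053601/25440 ≈ 16315.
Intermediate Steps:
h(s) = 4*s² (h(s) = (2*s)*(2*s) = 4*s²)
P = 1/25440 (P = 1/(-160 + 4*80²) = 1/(-160 + 4*6400) = 1/(-160 + 25600) = 1/25440 ≈ 3.9308e-5)
16315 + P = 16315 + 1/25440 = 415053601/25440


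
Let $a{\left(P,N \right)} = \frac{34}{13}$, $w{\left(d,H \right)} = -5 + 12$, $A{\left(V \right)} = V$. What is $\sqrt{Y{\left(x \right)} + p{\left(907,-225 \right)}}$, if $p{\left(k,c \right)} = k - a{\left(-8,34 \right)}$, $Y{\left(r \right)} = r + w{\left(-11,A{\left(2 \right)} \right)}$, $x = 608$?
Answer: $\frac{2 \sqrt{64194}}{13} \approx 38.979$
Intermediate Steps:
$w{\left(d,H \right)} = 7$
$a{\left(P,N \right)} = \frac{34}{13}$ ($a{\left(P,N \right)} = 34 \cdot \frac{1}{13} = \frac{34}{13}$)
$Y{\left(r \right)} = 7 + r$ ($Y{\left(r \right)} = r + 7 = 7 + r$)
$p{\left(k,c \right)} = - \frac{34}{13} + k$ ($p{\left(k,c \right)} = k - \frac{34}{13} = - \frac{34}{13} + k$)
$\sqrt{Y{\left(x \right)} + p{\left(907,-225 \right)}} = \sqrt{\left(7 + 608\right) + \left(- \frac{34}{13} + 907\right)} = \sqrt{615 + \frac{11757}{13}} = \sqrt{\frac{19752}{13}} = \frac{2 \sqrt{64194}}{13}$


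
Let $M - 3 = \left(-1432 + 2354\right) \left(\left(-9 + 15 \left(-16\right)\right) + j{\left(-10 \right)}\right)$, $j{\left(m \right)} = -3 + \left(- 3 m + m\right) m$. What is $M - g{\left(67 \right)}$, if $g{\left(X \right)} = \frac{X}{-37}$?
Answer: $- \frac{15419350}{37} \approx -4.1674 \cdot 10^{5}$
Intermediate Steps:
$j{\left(m \right)} = -3 - 2 m^{2}$ ($j{\left(m \right)} = -3 + - 2 m m = -3 - 2 m^{2}$)
$g{\left(X \right)} = - \frac{X}{37}$ ($g{\left(X \right)} = X \left(- \frac{1}{37}\right) = - \frac{X}{37}$)
$M = -416741$ ($M = 3 + \left(-1432 + 2354\right) \left(\left(-9 + 15 \left(-16\right)\right) - \left(3 + 2 \left(-10\right)^{2}\right)\right) = 3 + 922 \left(\left(-9 - 240\right) - 203\right) = 3 + 922 \left(-249 - 203\right) = 3 + 922 \left(-452\right) = 3 - 416744 = -416741$)
$M - g{\left(67 \right)} = -416741 - \left(- \frac{1}{37}\right) 67 = -416741 - - \frac{67}{37} = -416741 + \frac{67}{37} = - \frac{15419350}{37}$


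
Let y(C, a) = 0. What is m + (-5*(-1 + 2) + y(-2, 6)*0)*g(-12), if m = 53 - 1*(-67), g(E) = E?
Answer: 180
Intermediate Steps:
m = 120 (m = 53 + 67 = 120)
m + (-5*(-1 + 2) + y(-2, 6)*0)*g(-12) = 120 + (-5*(-1 + 2) + 0*0)*(-12) = 120 + (-5*1 + 0)*(-12) = 120 + (-5 + 0)*(-12) = 120 - 5*(-12) = 120 + 60 = 180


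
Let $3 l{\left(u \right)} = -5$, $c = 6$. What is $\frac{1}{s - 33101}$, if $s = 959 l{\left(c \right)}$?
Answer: $- \frac{3}{104098} \approx -2.8819 \cdot 10^{-5}$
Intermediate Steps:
$l{\left(u \right)} = - \frac{5}{3}$ ($l{\left(u \right)} = \frac{1}{3} \left(-5\right) = - \frac{5}{3}$)
$s = - \frac{4795}{3}$ ($s = 959 \left(- \frac{5}{3}\right) = - \frac{4795}{3} \approx -1598.3$)
$\frac{1}{s - 33101} = \frac{1}{- \frac{4795}{3} - 33101} = \frac{1}{- \frac{104098}{3}} = - \frac{3}{104098}$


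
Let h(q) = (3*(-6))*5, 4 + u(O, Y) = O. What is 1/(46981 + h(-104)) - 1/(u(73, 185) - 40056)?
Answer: 86878/1875030417 ≈ 4.6334e-5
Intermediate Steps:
u(O, Y) = -4 + O
h(q) = -90 (h(q) = -18*5 = -90)
1/(46981 + h(-104)) - 1/(u(73, 185) - 40056) = 1/(46981 - 90) - 1/((-4 + 73) - 40056) = 1/46891 - 1/(69 - 40056) = 1/46891 - 1/(-39987) = 1/46891 - 1*(-1/39987) = 1/46891 + 1/39987 = 86878/1875030417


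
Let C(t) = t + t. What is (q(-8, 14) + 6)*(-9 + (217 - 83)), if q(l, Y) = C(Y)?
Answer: 4250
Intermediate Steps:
C(t) = 2*t
q(l, Y) = 2*Y
(q(-8, 14) + 6)*(-9 + (217 - 83)) = (2*14 + 6)*(-9 + (217 - 83)) = (28 + 6)*(-9 + 134) = 34*125 = 4250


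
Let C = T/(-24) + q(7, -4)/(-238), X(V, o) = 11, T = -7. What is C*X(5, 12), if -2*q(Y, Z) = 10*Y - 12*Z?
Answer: 16951/2856 ≈ 5.9352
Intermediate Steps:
q(Y, Z) = -5*Y + 6*Z (q(Y, Z) = -(10*Y - 12*Z)/2 = -(-12*Z + 10*Y)/2 = -5*Y + 6*Z)
C = 1541/2856 (C = -7/(-24) + (-5*7 + 6*(-4))/(-238) = -7*(-1/24) + (-35 - 24)*(-1/238) = 7/24 - 59*(-1/238) = 7/24 + 59/238 = 1541/2856 ≈ 0.53957)
C*X(5, 12) = (1541/2856)*11 = 16951/2856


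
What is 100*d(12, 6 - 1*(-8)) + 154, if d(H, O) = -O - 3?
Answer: -1546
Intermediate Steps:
d(H, O) = -3 - O
100*d(12, 6 - 1*(-8)) + 154 = 100*(-3 - (6 - 1*(-8))) + 154 = 100*(-3 - (6 + 8)) + 154 = 100*(-3 - 1*14) + 154 = 100*(-3 - 14) + 154 = 100*(-17) + 154 = -1700 + 154 = -1546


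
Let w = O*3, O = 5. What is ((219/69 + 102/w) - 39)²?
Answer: 11142244/13225 ≈ 842.51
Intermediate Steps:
w = 15 (w = 5*3 = 15)
((219/69 + 102/w) - 39)² = ((219/69 + 102/15) - 39)² = ((219*(1/69) + 102*(1/15)) - 39)² = ((73/23 + 34/5) - 39)² = (1147/115 - 39)² = (-3338/115)² = 11142244/13225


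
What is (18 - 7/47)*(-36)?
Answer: -30204/47 ≈ -642.64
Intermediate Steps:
(18 - 7/47)*(-36) = (839/47)*(-36) = -30204/47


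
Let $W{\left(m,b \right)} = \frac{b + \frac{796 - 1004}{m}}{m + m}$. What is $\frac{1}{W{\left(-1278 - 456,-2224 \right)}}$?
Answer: $\frac{751689}{482026} \approx 1.5594$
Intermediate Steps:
$W{\left(m,b \right)} = \frac{b - \frac{208}{m}}{2 m}$
$\frac{1}{W{\left(-1278 - 456,-2224 \right)}} = \frac{1}{\frac{1}{2} \frac{1}{\left(-1278 - 456\right)^{2}} \left(-208 - 2224 \left(-1278 - 456\right)\right)} = \frac{1}{\frac{1}{2} \cdot \frac{1}{3006756} \left(-208 - -3856416\right)} = \frac{1}{\frac{1}{2} \cdot \frac{1}{3006756} \left(-208 + 3856416\right)} = \frac{1}{\frac{1}{2} \cdot \frac{1}{3006756} \cdot 3856208} = \frac{1}{\frac{482026}{751689}} = \frac{751689}{482026}$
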